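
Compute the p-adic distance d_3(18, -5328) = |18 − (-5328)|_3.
d_3(18, -5328) = 1/243

Step 1 — x − y = 18 − (-5328) = 5346. Step 2 — v_3(5346) = 5 (factor: 5346 = (3^5 · 22); the sign does not affect v_p). Step 3 — |x − y|_3 = 3^{-5} = 1/243.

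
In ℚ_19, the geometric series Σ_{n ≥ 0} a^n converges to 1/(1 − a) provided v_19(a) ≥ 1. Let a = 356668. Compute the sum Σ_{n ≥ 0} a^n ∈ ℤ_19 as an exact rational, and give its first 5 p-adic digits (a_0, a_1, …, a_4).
Σ a^n = 1/(1 − a) = -1/356667;  first 5 digits = (1, 0, 0, 14, 2)

v_19(a) = 3 ≥ 1, so the series converges in ℤ_19 to 1/(1 − a) = 1/(1 − 356668) = -1/356667. Expand this rational in ℤ_19: compute digits iteratively via d_i = x_i mod 19, x_{i+1} = (x_i − d_i)/19. The first 5 digits are (1, 0, 0, 14, 2).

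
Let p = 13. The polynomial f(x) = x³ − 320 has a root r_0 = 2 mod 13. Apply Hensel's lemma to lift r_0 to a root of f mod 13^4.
r_3 = 26054 (mod 28561)

Hensel: r_{i+1} = r_i − f(r_i)/f′(r_i) mod 13^{i+2}, where f′(x) = 3x². Iterate:
  r_0 = 2 (mod 13)
  r_1 = 28 (mod 169)
  r_2 = 1887 (mod 2197)
  r_3 = 26054 (mod 28561)
Final: r = 26054 with f(r) ≡ 0 mod 13^4.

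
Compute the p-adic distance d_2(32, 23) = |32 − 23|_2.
d_2(32, 23) = 1

Step 1 — x − y = 32 − 23 = 9. Step 2 — v_2(9) = 0 (factor: 9 = (2^0 · 9); the sign does not affect v_p). Step 3 — |x − y|_2 = 2^{0} = 1.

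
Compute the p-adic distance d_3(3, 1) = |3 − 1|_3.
d_3(3, 1) = 1

Step 1 — x − y = 3 − 1 = 2. Step 2 — v_3(2) = 0 (factor: 2 = (3^0 · 2); the sign does not affect v_p). Step 3 — |x − y|_3 = 3^{0} = 1.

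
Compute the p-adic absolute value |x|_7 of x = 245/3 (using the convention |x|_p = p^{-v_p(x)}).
|245/3|_7 = 1/49

Step 1 — compute v_7(x) by factoring powers of 7 out of the numerator and denominator: v_7(245/3) = 2. Step 2 — apply |x|_p = p^{-v_p(x)} = 7^{-2} = 1/49.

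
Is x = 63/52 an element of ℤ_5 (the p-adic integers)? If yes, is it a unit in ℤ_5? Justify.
x ∈ ℤ_5^× (unit); v_5(x) = 0

ℤ_5 = {x ∈ ℚ_5 : v_5(x) ≥ 0} and ℤ_5^× = {x ∈ ℤ_5 : v_5(x) = 0}. Here v_5(63/52) = v_5(num) − v_5(den) = 0; compare against these criteria.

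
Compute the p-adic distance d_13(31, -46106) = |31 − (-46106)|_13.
d_13(31, -46106) = 1/2197

Step 1 — x − y = 31 − (-46106) = 46137. Step 2 — v_13(46137) = 3 (factor: 46137 = (13^3 · 21); the sign does not affect v_p). Step 3 — |x − y|_13 = 13^{-3} = 1/2197.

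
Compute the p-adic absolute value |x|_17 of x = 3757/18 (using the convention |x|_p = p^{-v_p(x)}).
|3757/18|_17 = 1/289

Step 1 — compute v_17(x) by factoring powers of 17 out of the numerator and denominator: v_17(3757/18) = 2. Step 2 — apply |x|_p = p^{-v_p(x)} = 17^{-2} = 1/289.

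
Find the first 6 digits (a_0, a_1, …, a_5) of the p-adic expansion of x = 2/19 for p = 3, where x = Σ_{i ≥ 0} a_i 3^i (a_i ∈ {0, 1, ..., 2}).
(a_0, …, a_5) = (2, 0, 2, 1, 1, 2)

v_3(2/19) = 0 (numerator and denominator both coprime to 3), so x ∈ ℤ_3^×. Compute digits iteratively via a_i = x_i mod 3, x_{i+1} = (x_i − a_i)/3, with x_0 = x:
  x_0 = 2/19;  a_0 = 2;  x_1 = (x_0 − 2)/3 = -12/19
  x_1 = -12/19;  a_1 = 0;  x_2 = (x_1 − 0)/3 = -4/19
  x_2 = -4/19;  a_2 = 2;  x_3 = (x_2 − 2)/3 = -14/19
  x_3 = -14/19;  a_3 = 1;  x_4 = (x_3 − 1)/3 = -11/19
  x_4 = -11/19;  a_4 = 1;  x_5 = (x_4 − 1)/3 = -10/19
  x_5 = -10/19;  a_5 = 2;  x_6 = (x_5 − 2)/3 = -16/19
Digits: (2, 0, 2, 1, 1, 2).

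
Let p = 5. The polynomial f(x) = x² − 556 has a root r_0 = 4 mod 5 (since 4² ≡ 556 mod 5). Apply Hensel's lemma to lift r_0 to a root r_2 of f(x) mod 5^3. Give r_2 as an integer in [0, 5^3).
r_2 = 84 (mod 125)

Hensel's recurrence: r_{i+1} = r_i − f(r_i)·(f′(r_i))^{-1} mod 5^{i+2}, with f′(x) = 2x. Iterate:
  r_0 = 4 (mod 5)
  r_1 = 9 (mod 25)
  r_2 = 84 (mod 125)
Final: r_2 = 84, and one checks f(r_2) ≡ 0 mod 5^3.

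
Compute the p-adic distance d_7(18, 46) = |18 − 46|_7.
d_7(18, 46) = 1/7

Step 1 — x − y = 18 − 46 = -28. Step 2 — v_7(-28) = 1 (factor: -28 = −(7^1 · 4); the sign does not affect v_p). Step 3 — |x − y|_7 = 7^{-1} = 1/7.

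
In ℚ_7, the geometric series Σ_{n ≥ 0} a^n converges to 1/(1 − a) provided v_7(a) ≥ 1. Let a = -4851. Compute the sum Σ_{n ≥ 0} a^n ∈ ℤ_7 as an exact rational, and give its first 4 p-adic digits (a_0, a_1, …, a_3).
Σ a^n = 1/(1 − a) = 1/4852;  first 4 digits = (1, 0, 6, 6)

v_7(a) = 2 ≥ 1, so the series converges in ℤ_7 to 1/(1 − a) = 1/(1 − (-4851)) = 1/4852. Expand this rational in ℤ_7: compute digits iteratively via d_i = x_i mod 7, x_{i+1} = (x_i − d_i)/7. The first 4 digits are (1, 0, 6, 6).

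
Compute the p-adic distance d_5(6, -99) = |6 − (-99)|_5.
d_5(6, -99) = 1/5

Step 1 — x − y = 6 − (-99) = 105. Step 2 — v_5(105) = 1 (factor: 105 = (5^1 · 21); the sign does not affect v_p). Step 3 — |x − y|_5 = 5^{-1} = 1/5.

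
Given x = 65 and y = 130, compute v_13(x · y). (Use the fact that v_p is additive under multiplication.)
v_13(8450) = 2

v_p(x) = 1 (factor: 65 = 13^1 · 5); v_p(y) = 1 (factor: 130 = 13^1 · 10). Additivity: v_p(xy) = v_p(x) + v_p(y) = 1 + 1 = 2. (Direct check: xy = 8450 = 13^2 · (50).)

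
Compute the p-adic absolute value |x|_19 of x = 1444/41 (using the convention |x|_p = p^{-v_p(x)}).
|1444/41|_19 = 1/361

Step 1 — compute v_19(x) by factoring powers of 19 out of the numerator and denominator: v_19(1444/41) = 2. Step 2 — apply |x|_p = p^{-v_p(x)} = 19^{-2} = 1/361.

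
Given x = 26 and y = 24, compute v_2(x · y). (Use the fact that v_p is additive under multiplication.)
v_2(624) = 4

v_p(x) = 1 (factor: 26 = 2^1 · 13); v_p(y) = 3 (factor: 24 = 2^3 · 3). Additivity: v_p(xy) = v_p(x) + v_p(y) = 1 + 3 = 4. (Direct check: xy = 624 = 2^4 · (39).)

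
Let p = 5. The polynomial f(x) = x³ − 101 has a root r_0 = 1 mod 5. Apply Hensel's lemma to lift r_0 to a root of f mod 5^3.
r_2 = 76 (mod 125)

Hensel: r_{i+1} = r_i − f(r_i)/f′(r_i) mod 5^{i+2}, where f′(x) = 3x². Iterate:
  r_0 = 1 (mod 5)
  r_1 = 1 (mod 25)
  r_2 = 76 (mod 125)
Final: r = 76 with f(r) ≡ 0 mod 5^3.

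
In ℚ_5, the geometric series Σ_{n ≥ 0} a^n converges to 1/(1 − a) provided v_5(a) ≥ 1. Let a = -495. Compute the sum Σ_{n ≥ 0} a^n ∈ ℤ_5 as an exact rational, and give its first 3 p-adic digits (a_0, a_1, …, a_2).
Σ a^n = 1/(1 − a) = 1/496;  first 3 digits = (1, 1, 1)

v_5(a) = 1 ≥ 1, so the series converges in ℤ_5 to 1/(1 − a) = 1/(1 − (-495)) = 1/496. Expand this rational in ℤ_5: compute digits iteratively via d_i = x_i mod 5, x_{i+1} = (x_i − d_i)/5. The first 3 digits are (1, 1, 1).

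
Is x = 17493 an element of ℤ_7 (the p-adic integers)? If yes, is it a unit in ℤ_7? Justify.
x ∈ ℤ_7 but not a unit; v_7(x) = 3 > 0

ℤ_7 = {x ∈ ℚ_7 : v_7(x) ≥ 0} and ℤ_7^× = {x ∈ ℤ_7 : v_7(x) = 0}. Here v_7(17493) = v_7(num) − v_7(den) = 3; compare against these criteria.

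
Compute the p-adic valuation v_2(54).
v_2(54) = 1

v_2(n) is the largest exponent k such that 2^k divides n. Factor out: 54 = 2^1 · 27. (Sign doesn't affect v_p.) So v_2(54) = 1.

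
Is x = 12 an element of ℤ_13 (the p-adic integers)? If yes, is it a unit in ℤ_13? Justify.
x ∈ ℤ_13^× (unit); v_13(x) = 0

ℤ_13 = {x ∈ ℚ_13 : v_13(x) ≥ 0} and ℤ_13^× = {x ∈ ℤ_13 : v_13(x) = 0}. Here v_13(12) = v_13(num) − v_13(den) = 0; compare against these criteria.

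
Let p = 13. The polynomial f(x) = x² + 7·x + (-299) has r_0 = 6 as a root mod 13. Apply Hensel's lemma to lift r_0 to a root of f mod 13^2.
r_1 = 71 (mod 169)

Hensel: r_{i+1} = r_i − f(r_i)·(f′(r_i))^{-1} mod 13^{i+2}, f′(x) = 2x + 7. Iterate:
  r_0 = 6 (mod 13)
  r_1 = 71 (mod 169)
Final: r = 71 satisfies f(r) ≡ 0 mod 13^2.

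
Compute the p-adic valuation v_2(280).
v_2(280) = 3

v_2(n) is the largest exponent k such that 2^k divides n. Factor out: 280 = 2^3 · 35. (Sign doesn't affect v_p.) So v_2(280) = 3.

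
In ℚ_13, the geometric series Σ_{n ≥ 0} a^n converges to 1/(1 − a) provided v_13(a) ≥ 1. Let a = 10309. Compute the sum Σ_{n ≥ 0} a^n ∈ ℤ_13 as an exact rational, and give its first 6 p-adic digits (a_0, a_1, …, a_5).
Σ a^n = 1/(1 − a) = -1/10308;  first 6 digits = (1, 0, 9, 4, 3, 0)

v_13(a) = 2 ≥ 1, so the series converges in ℤ_13 to 1/(1 − a) = 1/(1 − 10309) = -1/10308. Expand this rational in ℤ_13: compute digits iteratively via d_i = x_i mod 13, x_{i+1} = (x_i − d_i)/13. The first 6 digits are (1, 0, 9, 4, 3, 0).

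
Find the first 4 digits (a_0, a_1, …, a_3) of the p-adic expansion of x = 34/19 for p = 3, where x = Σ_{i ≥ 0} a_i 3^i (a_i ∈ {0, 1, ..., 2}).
(a_0, …, a_3) = (1, 2, 1, 2)

v_3(34/19) = 0 (numerator and denominator both coprime to 3), so x ∈ ℤ_3^×. Compute digits iteratively via a_i = x_i mod 3, x_{i+1} = (x_i − a_i)/3, with x_0 = x:
  x_0 = 34/19;  a_0 = 1;  x_1 = (x_0 − 1)/3 = 5/19
  x_1 = 5/19;  a_1 = 2;  x_2 = (x_1 − 2)/3 = -11/19
  x_2 = -11/19;  a_2 = 1;  x_3 = (x_2 − 1)/3 = -10/19
  x_3 = -10/19;  a_3 = 2;  x_4 = (x_3 − 2)/3 = -16/19
Digits: (1, 2, 1, 2).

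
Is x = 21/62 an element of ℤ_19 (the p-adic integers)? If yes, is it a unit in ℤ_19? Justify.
x ∈ ℤ_19^× (unit); v_19(x) = 0

ℤ_19 = {x ∈ ℚ_19 : v_19(x) ≥ 0} and ℤ_19^× = {x ∈ ℤ_19 : v_19(x) = 0}. Here v_19(21/62) = v_19(num) − v_19(den) = 0; compare against these criteria.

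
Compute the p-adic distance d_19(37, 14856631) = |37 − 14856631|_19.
d_19(37, 14856631) = 1/2476099

Step 1 — x − y = 37 − 14856631 = -14856594. Step 2 — v_19(-14856594) = 5 (factor: -14856594 = −(19^5 · 6); the sign does not affect v_p). Step 3 — |x − y|_19 = 19^{-5} = 1/2476099.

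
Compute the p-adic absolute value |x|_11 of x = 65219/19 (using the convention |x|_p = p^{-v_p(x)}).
|65219/19|_11 = 1/1331

Step 1 — compute v_11(x) by factoring powers of 11 out of the numerator and denominator: v_11(65219/19) = 3. Step 2 — apply |x|_p = p^{-v_p(x)} = 11^{-3} = 1/1331.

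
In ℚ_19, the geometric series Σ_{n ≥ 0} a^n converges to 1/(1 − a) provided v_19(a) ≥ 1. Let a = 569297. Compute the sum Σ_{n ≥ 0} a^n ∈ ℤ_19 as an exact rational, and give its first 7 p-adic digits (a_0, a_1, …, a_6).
Σ a^n = 1/(1 − a) = -1/569296;  first 7 digits = (1, 0, 0, 7, 4, 0, 11)

v_19(a) = 3 ≥ 1, so the series converges in ℤ_19 to 1/(1 − a) = 1/(1 − 569297) = -1/569296. Expand this rational in ℤ_19: compute digits iteratively via d_i = x_i mod 19, x_{i+1} = (x_i − d_i)/19. The first 7 digits are (1, 0, 0, 7, 4, 0, 11).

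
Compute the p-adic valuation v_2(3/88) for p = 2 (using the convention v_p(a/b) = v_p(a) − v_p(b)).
v_2(3/88) = -3

Factor powers of 2 from the numerator and denominator of the reduced fraction: 3 = 2^0 · 3 and 88 = 2^3 · 11. Apply v_p(a/b) = v_p(a) − v_p(b): v_2(3/88) = 0 − 3 = -3.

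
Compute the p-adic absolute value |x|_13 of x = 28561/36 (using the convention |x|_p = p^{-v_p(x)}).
|28561/36|_13 = 1/28561

Step 1 — compute v_13(x) by factoring powers of 13 out of the numerator and denominator: v_13(28561/36) = 4. Step 2 — apply |x|_p = p^{-v_p(x)} = 13^{-4} = 1/28561.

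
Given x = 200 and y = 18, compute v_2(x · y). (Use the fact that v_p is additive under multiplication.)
v_2(3600) = 4

v_p(x) = 3 (factor: 200 = 2^3 · 25); v_p(y) = 1 (factor: 18 = 2^1 · 9). Additivity: v_p(xy) = v_p(x) + v_p(y) = 3 + 1 = 4. (Direct check: xy = 3600 = 2^4 · (225).)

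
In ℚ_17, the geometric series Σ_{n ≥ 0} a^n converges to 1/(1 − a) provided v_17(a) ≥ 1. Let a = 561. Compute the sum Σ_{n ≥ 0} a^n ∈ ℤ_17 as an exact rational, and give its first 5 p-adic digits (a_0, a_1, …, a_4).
Σ a^n = 1/(1 − a) = -1/560;  first 5 digits = (1, 16, 2, 12, 10)

v_17(a) = 1 ≥ 1, so the series converges in ℤ_17 to 1/(1 − a) = 1/(1 − 561) = -1/560. Expand this rational in ℤ_17: compute digits iteratively via d_i = x_i mod 17, x_{i+1} = (x_i − d_i)/17. The first 5 digits are (1, 16, 2, 12, 10).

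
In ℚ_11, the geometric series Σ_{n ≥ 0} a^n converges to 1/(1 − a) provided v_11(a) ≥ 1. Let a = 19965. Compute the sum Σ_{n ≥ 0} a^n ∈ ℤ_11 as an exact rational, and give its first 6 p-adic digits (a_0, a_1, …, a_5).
Σ a^n = 1/(1 − a) = -1/19964;  first 6 digits = (1, 0, 0, 4, 1, 0)

v_11(a) = 3 ≥ 1, so the series converges in ℤ_11 to 1/(1 − a) = 1/(1 − 19965) = -1/19964. Expand this rational in ℤ_11: compute digits iteratively via d_i = x_i mod 11, x_{i+1} = (x_i − d_i)/11. The first 6 digits are (1, 0, 0, 4, 1, 0).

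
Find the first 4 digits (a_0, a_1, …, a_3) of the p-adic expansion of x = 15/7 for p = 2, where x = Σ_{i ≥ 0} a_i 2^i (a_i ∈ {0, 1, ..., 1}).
(a_0, …, a_3) = (1, 0, 0, 1)

v_2(15/7) = 0 (numerator and denominator both coprime to 2), so x ∈ ℤ_2^×. Compute digits iteratively via a_i = x_i mod 2, x_{i+1} = (x_i − a_i)/2, with x_0 = x:
  x_0 = 15/7;  a_0 = 1;  x_1 = (x_0 − 1)/2 = 4/7
  x_1 = 4/7;  a_1 = 0;  x_2 = (x_1 − 0)/2 = 2/7
  x_2 = 2/7;  a_2 = 0;  x_3 = (x_2 − 0)/2 = 1/7
  x_3 = 1/7;  a_3 = 1;  x_4 = (x_3 − 1)/2 = -3/7
Digits: (1, 0, 0, 1).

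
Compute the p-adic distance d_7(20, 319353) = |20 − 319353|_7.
d_7(20, 319353) = 1/16807

Step 1 — x − y = 20 − 319353 = -319333. Step 2 — v_7(-319333) = 5 (factor: -319333 = −(7^5 · 19); the sign does not affect v_p). Step 3 — |x − y|_7 = 7^{-5} = 1/16807.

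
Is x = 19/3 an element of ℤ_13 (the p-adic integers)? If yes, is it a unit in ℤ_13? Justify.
x ∈ ℤ_13^× (unit); v_13(x) = 0

ℤ_13 = {x ∈ ℚ_13 : v_13(x) ≥ 0} and ℤ_13^× = {x ∈ ℤ_13 : v_13(x) = 0}. Here v_13(19/3) = v_13(num) − v_13(den) = 0; compare against these criteria.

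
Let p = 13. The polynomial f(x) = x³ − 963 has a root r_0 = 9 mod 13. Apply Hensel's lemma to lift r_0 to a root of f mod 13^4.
r_3 = 8316 (mod 28561)

Hensel: r_{i+1} = r_i − f(r_i)/f′(r_i) mod 13^{i+2}, where f′(x) = 3x². Iterate:
  r_0 = 9 (mod 13)
  r_1 = 35 (mod 169)
  r_2 = 1725 (mod 2197)
  r_3 = 8316 (mod 28561)
Final: r = 8316 with f(r) ≡ 0 mod 13^4.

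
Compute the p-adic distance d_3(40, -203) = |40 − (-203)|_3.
d_3(40, -203) = 1/243

Step 1 — x − y = 40 − (-203) = 243. Step 2 — v_3(243) = 5 (factor: 243 = (3^5 · 1); the sign does not affect v_p). Step 3 — |x − y|_3 = 3^{-5} = 1/243.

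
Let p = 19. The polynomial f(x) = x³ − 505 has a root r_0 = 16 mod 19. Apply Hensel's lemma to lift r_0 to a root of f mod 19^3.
r_2 = 6381 (mod 6859)

Hensel: r_{i+1} = r_i − f(r_i)/f′(r_i) mod 19^{i+2}, where f′(x) = 3x². Iterate:
  r_0 = 16 (mod 19)
  r_1 = 244 (mod 361)
  r_2 = 6381 (mod 6859)
Final: r = 6381 with f(r) ≡ 0 mod 19^3.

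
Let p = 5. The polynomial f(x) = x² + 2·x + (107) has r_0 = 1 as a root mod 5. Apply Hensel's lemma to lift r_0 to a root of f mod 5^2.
r_1 = 11 (mod 25)

Hensel: r_{i+1} = r_i − f(r_i)·(f′(r_i))^{-1} mod 5^{i+2}, f′(x) = 2x + 2. Iterate:
  r_0 = 1 (mod 5)
  r_1 = 11 (mod 25)
Final: r = 11 satisfies f(r) ≡ 0 mod 5^2.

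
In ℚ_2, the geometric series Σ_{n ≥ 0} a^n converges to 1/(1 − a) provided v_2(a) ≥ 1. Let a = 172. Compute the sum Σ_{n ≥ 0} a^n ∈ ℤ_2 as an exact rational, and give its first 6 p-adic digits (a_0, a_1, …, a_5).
Σ a^n = 1/(1 − a) = -1/171;  first 6 digits = (1, 0, 1, 1, 1, 1)

v_2(a) = 2 ≥ 1, so the series converges in ℤ_2 to 1/(1 − a) = 1/(1 − 172) = -1/171. Expand this rational in ℤ_2: compute digits iteratively via d_i = x_i mod 2, x_{i+1} = (x_i − d_i)/2. The first 6 digits are (1, 0, 1, 1, 1, 1).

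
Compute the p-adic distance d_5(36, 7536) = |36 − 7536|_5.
d_5(36, 7536) = 1/625

Step 1 — x − y = 36 − 7536 = -7500. Step 2 — v_5(-7500) = 4 (factor: -7500 = −(5^4 · 12); the sign does not affect v_p). Step 3 — |x − y|_5 = 5^{-4} = 1/625.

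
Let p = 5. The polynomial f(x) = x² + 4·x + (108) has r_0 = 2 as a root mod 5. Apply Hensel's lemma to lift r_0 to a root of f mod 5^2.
r_1 = 12 (mod 25)

Hensel: r_{i+1} = r_i − f(r_i)·(f′(r_i))^{-1} mod 5^{i+2}, f′(x) = 2x + 4. Iterate:
  r_0 = 2 (mod 5)
  r_1 = 12 (mod 25)
Final: r = 12 satisfies f(r) ≡ 0 mod 5^2.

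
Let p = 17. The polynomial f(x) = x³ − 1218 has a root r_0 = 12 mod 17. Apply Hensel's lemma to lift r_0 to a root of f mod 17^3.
r_2 = 3820 (mod 4913)

Hensel: r_{i+1} = r_i − f(r_i)/f′(r_i) mod 17^{i+2}, where f′(x) = 3x². Iterate:
  r_0 = 12 (mod 17)
  r_1 = 63 (mod 289)
  r_2 = 3820 (mod 4913)
Final: r = 3820 with f(r) ≡ 0 mod 17^3.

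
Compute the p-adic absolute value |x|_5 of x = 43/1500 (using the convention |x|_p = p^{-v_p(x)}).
|43/1500|_5 = 125

Step 1 — compute v_5(x) by factoring powers of 5 out of the numerator and denominator: v_5(43/1500) = -3. Step 2 — apply |x|_p = p^{-v_p(x)} = 5^{3} = 125.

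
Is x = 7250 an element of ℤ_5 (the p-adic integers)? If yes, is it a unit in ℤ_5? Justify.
x ∈ ℤ_5 but not a unit; v_5(x) = 3 > 0

ℤ_5 = {x ∈ ℚ_5 : v_5(x) ≥ 0} and ℤ_5^× = {x ∈ ℤ_5 : v_5(x) = 0}. Here v_5(7250) = v_5(num) − v_5(den) = 3; compare against these criteria.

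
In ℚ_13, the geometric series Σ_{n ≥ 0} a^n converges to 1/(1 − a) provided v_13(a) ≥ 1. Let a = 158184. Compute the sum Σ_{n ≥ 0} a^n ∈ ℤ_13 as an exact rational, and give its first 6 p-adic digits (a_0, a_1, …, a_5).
Σ a^n = 1/(1 − a) = -1/158183;  first 6 digits = (1, 0, 0, 7, 5, 0)

v_13(a) = 3 ≥ 1, so the series converges in ℤ_13 to 1/(1 − a) = 1/(1 − 158184) = -1/158183. Expand this rational in ℤ_13: compute digits iteratively via d_i = x_i mod 13, x_{i+1} = (x_i − d_i)/13. The first 6 digits are (1, 0, 0, 7, 5, 0).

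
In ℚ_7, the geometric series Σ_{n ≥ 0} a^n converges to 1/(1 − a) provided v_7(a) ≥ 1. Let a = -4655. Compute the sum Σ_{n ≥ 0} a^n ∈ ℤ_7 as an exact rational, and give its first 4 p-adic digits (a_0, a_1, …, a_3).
Σ a^n = 1/(1 − a) = 1/4656;  first 4 digits = (1, 0, 3, 0)

v_7(a) = 2 ≥ 1, so the series converges in ℤ_7 to 1/(1 − a) = 1/(1 − (-4655)) = 1/4656. Expand this rational in ℤ_7: compute digits iteratively via d_i = x_i mod 7, x_{i+1} = (x_i − d_i)/7. The first 4 digits are (1, 0, 3, 0).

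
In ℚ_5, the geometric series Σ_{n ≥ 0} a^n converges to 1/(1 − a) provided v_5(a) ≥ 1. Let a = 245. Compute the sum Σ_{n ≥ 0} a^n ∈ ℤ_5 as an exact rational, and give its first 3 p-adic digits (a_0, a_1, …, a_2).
Σ a^n = 1/(1 − a) = -1/244;  first 3 digits = (1, 4, 0)

v_5(a) = 1 ≥ 1, so the series converges in ℤ_5 to 1/(1 − a) = 1/(1 − 245) = -1/244. Expand this rational in ℤ_5: compute digits iteratively via d_i = x_i mod 5, x_{i+1} = (x_i − d_i)/5. The first 3 digits are (1, 4, 0).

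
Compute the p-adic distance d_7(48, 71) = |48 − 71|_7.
d_7(48, 71) = 1

Step 1 — x − y = 48 − 71 = -23. Step 2 — v_7(-23) = 0 (factor: -23 = −(7^0 · 23); the sign does not affect v_p). Step 3 — |x − y|_7 = 7^{0} = 1.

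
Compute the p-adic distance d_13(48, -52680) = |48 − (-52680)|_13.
d_13(48, -52680) = 1/2197

Step 1 — x − y = 48 − (-52680) = 52728. Step 2 — v_13(52728) = 3 (factor: 52728 = (13^3 · 24); the sign does not affect v_p). Step 3 — |x − y|_13 = 13^{-3} = 1/2197.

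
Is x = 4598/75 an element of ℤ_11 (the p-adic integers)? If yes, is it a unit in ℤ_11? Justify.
x ∈ ℤ_11 but not a unit; v_11(x) = 2 > 0

ℤ_11 = {x ∈ ℚ_11 : v_11(x) ≥ 0} and ℤ_11^× = {x ∈ ℤ_11 : v_11(x) = 0}. Here v_11(4598/75) = v_11(num) − v_11(den) = 2; compare against these criteria.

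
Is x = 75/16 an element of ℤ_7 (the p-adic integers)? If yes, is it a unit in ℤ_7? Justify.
x ∈ ℤ_7^× (unit); v_7(x) = 0

ℤ_7 = {x ∈ ℚ_7 : v_7(x) ≥ 0} and ℤ_7^× = {x ∈ ℤ_7 : v_7(x) = 0}. Here v_7(75/16) = v_7(num) − v_7(den) = 0; compare against these criteria.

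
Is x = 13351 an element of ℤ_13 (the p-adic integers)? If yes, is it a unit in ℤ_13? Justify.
x ∈ ℤ_13 but not a unit; v_13(x) = 2 > 0

ℤ_13 = {x ∈ ℚ_13 : v_13(x) ≥ 0} and ℤ_13^× = {x ∈ ℤ_13 : v_13(x) = 0}. Here v_13(13351) = v_13(num) − v_13(den) = 2; compare against these criteria.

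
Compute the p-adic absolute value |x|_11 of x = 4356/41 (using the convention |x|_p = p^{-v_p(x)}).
|4356/41|_11 = 1/121

Step 1 — compute v_11(x) by factoring powers of 11 out of the numerator and denominator: v_11(4356/41) = 2. Step 2 — apply |x|_p = p^{-v_p(x)} = 11^{-2} = 1/121.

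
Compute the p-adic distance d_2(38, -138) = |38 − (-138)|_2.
d_2(38, -138) = 1/16

Step 1 — x − y = 38 − (-138) = 176. Step 2 — v_2(176) = 4 (factor: 176 = (2^4 · 11); the sign does not affect v_p). Step 3 — |x − y|_2 = 2^{-4} = 1/16.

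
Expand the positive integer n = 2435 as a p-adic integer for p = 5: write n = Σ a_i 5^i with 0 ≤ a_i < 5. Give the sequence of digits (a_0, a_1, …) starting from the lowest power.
(a_0, a_1, …) = (0, 2, 2, 4, 3)

Repeated division by 5 gives the digits low-to-high: 2435 = 2·5^1 + 2·5^2 + 4·5^3 + 3·5^4. Digit sequence: (0, 2, 2, 4, 3).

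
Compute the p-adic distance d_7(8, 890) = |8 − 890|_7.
d_7(8, 890) = 1/49

Step 1 — x − y = 8 − 890 = -882. Step 2 — v_7(-882) = 2 (factor: -882 = −(7^2 · 18); the sign does not affect v_p). Step 3 — |x − y|_7 = 7^{-2} = 1/49.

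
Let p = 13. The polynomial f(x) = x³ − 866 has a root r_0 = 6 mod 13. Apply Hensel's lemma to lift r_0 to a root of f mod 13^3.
r_2 = 422 (mod 2197)

Hensel: r_{i+1} = r_i − f(r_i)/f′(r_i) mod 13^{i+2}, where f′(x) = 3x². Iterate:
  r_0 = 6 (mod 13)
  r_1 = 84 (mod 169)
  r_2 = 422 (mod 2197)
Final: r = 422 with f(r) ≡ 0 mod 13^3.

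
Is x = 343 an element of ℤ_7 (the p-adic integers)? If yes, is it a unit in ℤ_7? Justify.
x ∈ ℤ_7 but not a unit; v_7(x) = 3 > 0

ℤ_7 = {x ∈ ℚ_7 : v_7(x) ≥ 0} and ℤ_7^× = {x ∈ ℤ_7 : v_7(x) = 0}. Here v_7(343) = v_7(num) − v_7(den) = 3; compare against these criteria.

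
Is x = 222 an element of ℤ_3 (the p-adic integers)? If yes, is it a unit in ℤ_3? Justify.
x ∈ ℤ_3 but not a unit; v_3(x) = 1 > 0

ℤ_3 = {x ∈ ℚ_3 : v_3(x) ≥ 0} and ℤ_3^× = {x ∈ ℤ_3 : v_3(x) = 0}. Here v_3(222) = v_3(num) − v_3(den) = 1; compare against these criteria.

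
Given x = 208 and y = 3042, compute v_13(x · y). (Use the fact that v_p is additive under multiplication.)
v_13(632736) = 3

v_p(x) = 1 (factor: 208 = 13^1 · 16); v_p(y) = 2 (factor: 3042 = 13^2 · 18). Additivity: v_p(xy) = v_p(x) + v_p(y) = 1 + 2 = 3. (Direct check: xy = 632736 = 13^3 · (288).)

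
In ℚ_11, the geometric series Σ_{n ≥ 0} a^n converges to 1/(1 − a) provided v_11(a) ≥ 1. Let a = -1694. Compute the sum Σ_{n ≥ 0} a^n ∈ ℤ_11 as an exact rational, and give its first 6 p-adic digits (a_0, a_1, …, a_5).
Σ a^n = 1/(1 − a) = 1/1695;  first 6 digits = (1, 0, 8, 9, 8, 6)

v_11(a) = 2 ≥ 1, so the series converges in ℤ_11 to 1/(1 − a) = 1/(1 − (-1694)) = 1/1695. Expand this rational in ℤ_11: compute digits iteratively via d_i = x_i mod 11, x_{i+1} = (x_i − d_i)/11. The first 6 digits are (1, 0, 8, 9, 8, 6).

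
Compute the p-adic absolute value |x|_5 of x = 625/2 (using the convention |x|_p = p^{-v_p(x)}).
|625/2|_5 = 1/625

Step 1 — compute v_5(x) by factoring powers of 5 out of the numerator and denominator: v_5(625/2) = 4. Step 2 — apply |x|_p = p^{-v_p(x)} = 5^{-4} = 1/625.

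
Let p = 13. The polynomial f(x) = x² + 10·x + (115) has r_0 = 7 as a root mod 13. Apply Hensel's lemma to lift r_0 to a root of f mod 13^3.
r_2 = 800 (mod 2197)

Hensel: r_{i+1} = r_i − f(r_i)·(f′(r_i))^{-1} mod 13^{i+2}, f′(x) = 2x + 10. Iterate:
  r_0 = 7 (mod 13)
  r_1 = 124 (mod 169)
  r_2 = 800 (mod 2197)
Final: r = 800 satisfies f(r) ≡ 0 mod 13^3.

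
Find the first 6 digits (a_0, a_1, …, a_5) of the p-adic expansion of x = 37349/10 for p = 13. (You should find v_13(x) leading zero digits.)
(a_0, …, a_5) = (0, 0, 0, 3, 9, 11)

v_13(37349/10) = 3, so a_0 = ... = a_2 = 0. Factor out: x = 13^3 · u with u = 17/10 a unit in ℤ_13. Expand u iteratively via a_{v+i} = u_i mod 13, u_{i+1} = (u_i − a_{v+i})/13:
  u_0 = 17/10;  a_3 = 3;  u_1 = (u_0 − 3)/13 = -1/10
  u_1 = -1/10;  a_4 = 9;  u_2 = (u_1 − 9)/13 = -7/10
  u_2 = -7/10;  a_5 = 11;  u_3 = (u_2 − 11)/13 = -9/10
Digits: (0, 0, 0, 3, 9, 11).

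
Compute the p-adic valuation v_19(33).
v_19(33) = 0

v_19(n) is the largest exponent k such that 19^k divides n. Factor out: 33 = 19^0 · 33. (Sign doesn't affect v_p.) So v_19(33) = 0.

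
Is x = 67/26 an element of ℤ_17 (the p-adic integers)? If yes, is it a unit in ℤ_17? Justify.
x ∈ ℤ_17^× (unit); v_17(x) = 0

ℤ_17 = {x ∈ ℚ_17 : v_17(x) ≥ 0} and ℤ_17^× = {x ∈ ℤ_17 : v_17(x) = 0}. Here v_17(67/26) = v_17(num) − v_17(den) = 0; compare against these criteria.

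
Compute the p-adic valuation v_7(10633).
v_7(10633) = 3

v_7(n) is the largest exponent k such that 7^k divides n. Factor out: 10633 = 7^3 · 31. (Sign doesn't affect v_p.) So v_7(10633) = 3.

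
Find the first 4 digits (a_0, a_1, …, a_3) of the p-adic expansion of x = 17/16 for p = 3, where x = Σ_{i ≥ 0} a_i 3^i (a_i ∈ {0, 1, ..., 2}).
(a_0, …, a_3) = (2, 1, 2, 2)

v_3(17/16) = 0 (numerator and denominator both coprime to 3), so x ∈ ℤ_3^×. Compute digits iteratively via a_i = x_i mod 3, x_{i+1} = (x_i − a_i)/3, with x_0 = x:
  x_0 = 17/16;  a_0 = 2;  x_1 = (x_0 − 2)/3 = -5/16
  x_1 = -5/16;  a_1 = 1;  x_2 = (x_1 − 1)/3 = -7/16
  x_2 = -7/16;  a_2 = 2;  x_3 = (x_2 − 2)/3 = -13/16
  x_3 = -13/16;  a_3 = 2;  x_4 = (x_3 − 2)/3 = -15/16
Digits: (2, 1, 2, 2).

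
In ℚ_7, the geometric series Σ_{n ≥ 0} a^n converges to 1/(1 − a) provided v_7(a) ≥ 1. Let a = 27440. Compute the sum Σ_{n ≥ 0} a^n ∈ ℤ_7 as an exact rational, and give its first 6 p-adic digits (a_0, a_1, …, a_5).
Σ a^n = 1/(1 − a) = -1/27439;  first 6 digits = (1, 0, 0, 3, 4, 1)

v_7(a) = 3 ≥ 1, so the series converges in ℤ_7 to 1/(1 − a) = 1/(1 − 27440) = -1/27439. Expand this rational in ℤ_7: compute digits iteratively via d_i = x_i mod 7, x_{i+1} = (x_i − d_i)/7. The first 6 digits are (1, 0, 0, 3, 4, 1).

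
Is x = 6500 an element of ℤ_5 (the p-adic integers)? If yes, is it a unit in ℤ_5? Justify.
x ∈ ℤ_5 but not a unit; v_5(x) = 3 > 0

ℤ_5 = {x ∈ ℚ_5 : v_5(x) ≥ 0} and ℤ_5^× = {x ∈ ℤ_5 : v_5(x) = 0}. Here v_5(6500) = v_5(num) − v_5(den) = 3; compare against these criteria.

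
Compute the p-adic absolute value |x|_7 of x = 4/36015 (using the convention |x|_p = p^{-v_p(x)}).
|4/36015|_7 = 2401

Step 1 — compute v_7(x) by factoring powers of 7 out of the numerator and denominator: v_7(4/36015) = -4. Step 2 — apply |x|_p = p^{-v_p(x)} = 7^{4} = 2401.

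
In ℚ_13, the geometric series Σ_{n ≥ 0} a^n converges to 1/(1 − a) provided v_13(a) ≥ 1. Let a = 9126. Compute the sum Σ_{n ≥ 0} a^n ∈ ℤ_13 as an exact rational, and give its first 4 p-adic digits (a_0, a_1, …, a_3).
Σ a^n = 1/(1 − a) = -1/9125;  first 4 digits = (1, 0, 2, 4)

v_13(a) = 2 ≥ 1, so the series converges in ℤ_13 to 1/(1 − a) = 1/(1 − 9126) = -1/9125. Expand this rational in ℤ_13: compute digits iteratively via d_i = x_i mod 13, x_{i+1} = (x_i − d_i)/13. The first 4 digits are (1, 0, 2, 4).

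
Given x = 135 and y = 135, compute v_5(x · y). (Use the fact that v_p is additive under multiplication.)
v_5(18225) = 2

v_p(x) = 1 (factor: 135 = 5^1 · 27); v_p(y) = 1 (factor: 135 = 5^1 · 27). Additivity: v_p(xy) = v_p(x) + v_p(y) = 1 + 1 = 2. (Direct check: xy = 18225 = 5^2 · (729).)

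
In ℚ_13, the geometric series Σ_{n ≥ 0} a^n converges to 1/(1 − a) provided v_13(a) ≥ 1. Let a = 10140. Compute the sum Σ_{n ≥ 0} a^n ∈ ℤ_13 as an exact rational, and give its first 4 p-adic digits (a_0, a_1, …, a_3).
Σ a^n = 1/(1 − a) = -1/10139;  first 4 digits = (1, 0, 8, 4)

v_13(a) = 2 ≥ 1, so the series converges in ℤ_13 to 1/(1 − a) = 1/(1 − 10140) = -1/10139. Expand this rational in ℤ_13: compute digits iteratively via d_i = x_i mod 13, x_{i+1} = (x_i − d_i)/13. The first 4 digits are (1, 0, 8, 4).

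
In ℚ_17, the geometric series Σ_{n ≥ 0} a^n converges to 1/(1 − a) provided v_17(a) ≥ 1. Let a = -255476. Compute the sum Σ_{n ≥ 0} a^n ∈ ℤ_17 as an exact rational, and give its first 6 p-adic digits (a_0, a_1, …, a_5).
Σ a^n = 1/(1 − a) = 1/255477;  first 6 digits = (1, 0, 0, 16, 13, 16)

v_17(a) = 3 ≥ 1, so the series converges in ℤ_17 to 1/(1 − a) = 1/(1 − (-255476)) = 1/255477. Expand this rational in ℤ_17: compute digits iteratively via d_i = x_i mod 17, x_{i+1} = (x_i − d_i)/17. The first 6 digits are (1, 0, 0, 16, 13, 16).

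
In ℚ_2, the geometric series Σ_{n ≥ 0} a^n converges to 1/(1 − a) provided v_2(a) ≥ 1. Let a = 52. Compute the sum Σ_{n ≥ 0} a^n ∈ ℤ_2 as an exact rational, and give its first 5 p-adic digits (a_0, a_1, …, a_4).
Σ a^n = 1/(1 − a) = -1/51;  first 5 digits = (1, 0, 1, 0, 0)

v_2(a) = 2 ≥ 1, so the series converges in ℤ_2 to 1/(1 − a) = 1/(1 − 52) = -1/51. Expand this rational in ℤ_2: compute digits iteratively via d_i = x_i mod 2, x_{i+1} = (x_i − d_i)/2. The first 5 digits are (1, 0, 1, 0, 0).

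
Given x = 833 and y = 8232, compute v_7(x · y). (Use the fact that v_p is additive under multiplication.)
v_7(6857256) = 5

v_p(x) = 2 (factor: 833 = 7^2 · 17); v_p(y) = 3 (factor: 8232 = 7^3 · 24). Additivity: v_p(xy) = v_p(x) + v_p(y) = 2 + 3 = 5. (Direct check: xy = 6857256 = 7^5 · (408).)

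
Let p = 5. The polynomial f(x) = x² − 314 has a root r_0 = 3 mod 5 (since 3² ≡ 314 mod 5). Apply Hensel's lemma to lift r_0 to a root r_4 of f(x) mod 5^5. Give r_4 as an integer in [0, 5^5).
r_4 = 2758 (mod 3125)

Hensel's recurrence: r_{i+1} = r_i − f(r_i)·(f′(r_i))^{-1} mod 5^{i+2}, with f′(x) = 2x. Iterate:
  r_0 = 3 (mod 5)
  r_1 = 8 (mod 25)
  r_2 = 8 (mod 125)
  r_3 = 258 (mod 625)
  r_4 = 2758 (mod 3125)
Final: r_4 = 2758, and one checks f(r_4) ≡ 0 mod 5^5.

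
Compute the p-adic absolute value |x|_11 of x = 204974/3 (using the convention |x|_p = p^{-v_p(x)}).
|204974/3|_11 = 1/14641

Step 1 — compute v_11(x) by factoring powers of 11 out of the numerator and denominator: v_11(204974/3) = 4. Step 2 — apply |x|_p = p^{-v_p(x)} = 11^{-4} = 1/14641.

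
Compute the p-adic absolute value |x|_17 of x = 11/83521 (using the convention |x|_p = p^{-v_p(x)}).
|11/83521|_17 = 83521

Step 1 — compute v_17(x) by factoring powers of 17 out of the numerator and denominator: v_17(11/83521) = -4. Step 2 — apply |x|_p = p^{-v_p(x)} = 17^{4} = 83521.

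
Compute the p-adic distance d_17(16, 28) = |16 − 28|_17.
d_17(16, 28) = 1

Step 1 — x − y = 16 − 28 = -12. Step 2 — v_17(-12) = 0 (factor: -12 = −(17^0 · 12); the sign does not affect v_p). Step 3 — |x − y|_17 = 17^{0} = 1.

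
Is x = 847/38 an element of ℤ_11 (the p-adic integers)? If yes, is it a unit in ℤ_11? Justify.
x ∈ ℤ_11 but not a unit; v_11(x) = 2 > 0

ℤ_11 = {x ∈ ℚ_11 : v_11(x) ≥ 0} and ℤ_11^× = {x ∈ ℤ_11 : v_11(x) = 0}. Here v_11(847/38) = v_11(num) − v_11(den) = 2; compare against these criteria.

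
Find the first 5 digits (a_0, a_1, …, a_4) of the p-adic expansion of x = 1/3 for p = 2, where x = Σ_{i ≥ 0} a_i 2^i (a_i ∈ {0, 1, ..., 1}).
(a_0, …, a_4) = (1, 1, 0, 1, 0)

v_2(1/3) = 0 (numerator and denominator both coprime to 2), so x ∈ ℤ_2^×. Compute digits iteratively via a_i = x_i mod 2, x_{i+1} = (x_i − a_i)/2, with x_0 = x:
  x_0 = 1/3;  a_0 = 1;  x_1 = (x_0 − 1)/2 = -1/3
  x_1 = -1/3;  a_1 = 1;  x_2 = (x_1 − 1)/2 = -2/3
  x_2 = -2/3;  a_2 = 0;  x_3 = (x_2 − 0)/2 = -1/3
  x_3 = -1/3;  a_3 = 1;  x_4 = (x_3 − 1)/2 = -2/3
  x_4 = -2/3;  a_4 = 0;  x_5 = (x_4 − 0)/2 = -1/3
Digits: (1, 1, 0, 1, 0).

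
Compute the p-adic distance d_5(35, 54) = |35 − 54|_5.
d_5(35, 54) = 1

Step 1 — x − y = 35 − 54 = -19. Step 2 — v_5(-19) = 0 (factor: -19 = −(5^0 · 19); the sign does not affect v_p). Step 3 — |x − y|_5 = 5^{0} = 1.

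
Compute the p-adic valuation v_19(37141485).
v_19(37141485) = 5

v_19(n) is the largest exponent k such that 19^k divides n. Factor out: 37141485 = 19^5 · 15. (Sign doesn't affect v_p.) So v_19(37141485) = 5.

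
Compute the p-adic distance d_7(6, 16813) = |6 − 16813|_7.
d_7(6, 16813) = 1/16807

Step 1 — x − y = 6 − 16813 = -16807. Step 2 — v_7(-16807) = 5 (factor: -16807 = −(7^5 · 1); the sign does not affect v_p). Step 3 — |x − y|_7 = 7^{-5} = 1/16807.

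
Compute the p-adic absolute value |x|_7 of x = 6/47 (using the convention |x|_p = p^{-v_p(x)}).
|6/47|_7 = 1

Step 1 — compute v_7(x) by factoring powers of 7 out of the numerator and denominator: v_7(6/47) = 0. Step 2 — apply |x|_p = p^{-v_p(x)} = 7^{0} = 1.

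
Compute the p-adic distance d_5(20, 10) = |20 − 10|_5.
d_5(20, 10) = 1/5

Step 1 — x − y = 20 − 10 = 10. Step 2 — v_5(10) = 1 (factor: 10 = (5^1 · 2); the sign does not affect v_p). Step 3 — |x − y|_5 = 5^{-1} = 1/5.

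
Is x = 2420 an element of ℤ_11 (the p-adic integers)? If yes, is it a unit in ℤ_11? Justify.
x ∈ ℤ_11 but not a unit; v_11(x) = 2 > 0

ℤ_11 = {x ∈ ℚ_11 : v_11(x) ≥ 0} and ℤ_11^× = {x ∈ ℤ_11 : v_11(x) = 0}. Here v_11(2420) = v_11(num) − v_11(den) = 2; compare against these criteria.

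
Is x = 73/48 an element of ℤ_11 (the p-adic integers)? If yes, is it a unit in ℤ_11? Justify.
x ∈ ℤ_11^× (unit); v_11(x) = 0

ℤ_11 = {x ∈ ℚ_11 : v_11(x) ≥ 0} and ℤ_11^× = {x ∈ ℤ_11 : v_11(x) = 0}. Here v_11(73/48) = v_11(num) − v_11(den) = 0; compare against these criteria.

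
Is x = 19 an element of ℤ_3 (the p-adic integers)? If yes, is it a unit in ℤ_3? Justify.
x ∈ ℤ_3^× (unit); v_3(x) = 0

ℤ_3 = {x ∈ ℚ_3 : v_3(x) ≥ 0} and ℤ_3^× = {x ∈ ℤ_3 : v_3(x) = 0}. Here v_3(19) = v_3(num) − v_3(den) = 0; compare against these criteria.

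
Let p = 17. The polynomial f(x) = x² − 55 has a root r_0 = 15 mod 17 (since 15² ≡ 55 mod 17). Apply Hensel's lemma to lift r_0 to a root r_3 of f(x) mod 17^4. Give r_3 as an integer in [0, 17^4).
r_3 = 68117 (mod 83521)

Hensel's recurrence: r_{i+1} = r_i − f(r_i)·(f′(r_i))^{-1} mod 17^{i+2}, with f′(x) = 2x. Iterate:
  r_0 = 15 (mod 17)
  r_1 = 202 (mod 289)
  r_2 = 4248 (mod 4913)
  r_3 = 68117 (mod 83521)
Final: r_3 = 68117, and one checks f(r_3) ≡ 0 mod 17^4.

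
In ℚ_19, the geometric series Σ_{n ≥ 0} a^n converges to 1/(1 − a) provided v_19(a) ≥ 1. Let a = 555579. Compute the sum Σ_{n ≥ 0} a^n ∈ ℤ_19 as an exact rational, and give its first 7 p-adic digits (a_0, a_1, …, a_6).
Σ a^n = 1/(1 − a) = -1/555578;  first 7 digits = (1, 0, 0, 5, 4, 0, 6)

v_19(a) = 3 ≥ 1, so the series converges in ℤ_19 to 1/(1 − a) = 1/(1 − 555579) = -1/555578. Expand this rational in ℤ_19: compute digits iteratively via d_i = x_i mod 19, x_{i+1} = (x_i − d_i)/19. The first 7 digits are (1, 0, 0, 5, 4, 0, 6).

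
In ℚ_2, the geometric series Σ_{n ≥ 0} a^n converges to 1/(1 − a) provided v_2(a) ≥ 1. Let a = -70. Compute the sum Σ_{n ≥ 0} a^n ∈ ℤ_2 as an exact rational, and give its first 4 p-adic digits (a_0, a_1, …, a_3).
Σ a^n = 1/(1 − a) = 1/71;  first 4 digits = (1, 1, 1, 0)

v_2(a) = 1 ≥ 1, so the series converges in ℤ_2 to 1/(1 − a) = 1/(1 − (-70)) = 1/71. Expand this rational in ℤ_2: compute digits iteratively via d_i = x_i mod 2, x_{i+1} = (x_i − d_i)/2. The first 4 digits are (1, 1, 1, 0).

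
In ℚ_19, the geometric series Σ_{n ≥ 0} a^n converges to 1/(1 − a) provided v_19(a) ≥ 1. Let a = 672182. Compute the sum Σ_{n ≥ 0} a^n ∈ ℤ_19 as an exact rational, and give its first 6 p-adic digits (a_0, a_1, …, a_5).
Σ a^n = 1/(1 − a) = -1/672181;  first 6 digits = (1, 0, 0, 3, 5, 0)

v_19(a) = 3 ≥ 1, so the series converges in ℤ_19 to 1/(1 − a) = 1/(1 − 672182) = -1/672181. Expand this rational in ℤ_19: compute digits iteratively via d_i = x_i mod 19, x_{i+1} = (x_i − d_i)/19. The first 6 digits are (1, 0, 0, 3, 5, 0).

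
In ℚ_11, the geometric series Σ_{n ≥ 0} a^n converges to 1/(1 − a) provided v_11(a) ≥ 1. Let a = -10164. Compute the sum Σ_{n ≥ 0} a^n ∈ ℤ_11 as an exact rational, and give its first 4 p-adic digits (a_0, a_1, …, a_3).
Σ a^n = 1/(1 − a) = 1/10165;  first 4 digits = (1, 0, 4, 3)

v_11(a) = 2 ≥ 1, so the series converges in ℤ_11 to 1/(1 − a) = 1/(1 − (-10164)) = 1/10165. Expand this rational in ℤ_11: compute digits iteratively via d_i = x_i mod 11, x_{i+1} = (x_i − d_i)/11. The first 4 digits are (1, 0, 4, 3).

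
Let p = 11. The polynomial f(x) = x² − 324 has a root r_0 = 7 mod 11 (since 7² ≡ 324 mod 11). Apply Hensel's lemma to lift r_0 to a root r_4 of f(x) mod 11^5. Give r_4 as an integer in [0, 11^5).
r_4 = 18 (mod 161051)

Hensel's recurrence: r_{i+1} = r_i − f(r_i)·(f′(r_i))^{-1} mod 11^{i+2}, with f′(x) = 2x. Iterate:
  r_0 = 7 (mod 11)
  r_1 = 18 (mod 121)
  r_2 = 18 (mod 1331)
  r_3 = 18 (mod 14641)
  r_4 = 18 (mod 161051)
Final: r_4 = 18, and one checks f(r_4) ≡ 0 mod 11^5.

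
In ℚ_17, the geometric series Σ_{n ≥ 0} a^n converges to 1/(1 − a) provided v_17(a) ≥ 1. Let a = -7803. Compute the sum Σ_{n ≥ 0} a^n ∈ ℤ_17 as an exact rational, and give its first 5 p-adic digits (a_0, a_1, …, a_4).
Σ a^n = 1/(1 − a) = 1/7804;  first 5 digits = (1, 0, 7, 15, 14)

v_17(a) = 2 ≥ 1, so the series converges in ℤ_17 to 1/(1 − a) = 1/(1 − (-7803)) = 1/7804. Expand this rational in ℤ_17: compute digits iteratively via d_i = x_i mod 17, x_{i+1} = (x_i − d_i)/17. The first 5 digits are (1, 0, 7, 15, 14).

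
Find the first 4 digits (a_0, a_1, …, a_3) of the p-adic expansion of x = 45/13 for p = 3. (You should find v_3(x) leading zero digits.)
(a_0, …, a_3) = (0, 0, 2, 2)

v_3(45/13) = 2, so a_0 = ... = a_1 = 0. Factor out: x = 3^2 · u with u = 5/13 a unit in ℤ_3. Expand u iteratively via a_{v+i} = u_i mod 3, u_{i+1} = (u_i − a_{v+i})/3:
  u_0 = 5/13;  a_2 = 2;  u_1 = (u_0 − 2)/3 = -7/13
  u_1 = -7/13;  a_3 = 2;  u_2 = (u_1 − 2)/3 = -11/13
Digits: (0, 0, 2, 2).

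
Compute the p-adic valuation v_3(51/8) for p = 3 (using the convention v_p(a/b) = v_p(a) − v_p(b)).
v_3(51/8) = 1

Factor powers of 3 from the numerator and denominator of the reduced fraction: 51 = 3^1 · 17 and 8 = 3^0 · 8. Apply v_p(a/b) = v_p(a) − v_p(b): v_3(51/8) = 1 − 0 = 1.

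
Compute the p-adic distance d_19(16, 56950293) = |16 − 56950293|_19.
d_19(16, 56950293) = 1/2476099

Step 1 — x − y = 16 − 56950293 = -56950277. Step 2 — v_19(-56950277) = 5 (factor: -56950277 = −(19^5 · 23); the sign does not affect v_p). Step 3 — |x − y|_19 = 19^{-5} = 1/2476099.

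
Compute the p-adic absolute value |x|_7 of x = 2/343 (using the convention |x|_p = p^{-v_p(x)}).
|2/343|_7 = 343

Step 1 — compute v_7(x) by factoring powers of 7 out of the numerator and denominator: v_7(2/343) = -3. Step 2 — apply |x|_p = p^{-v_p(x)} = 7^{3} = 343.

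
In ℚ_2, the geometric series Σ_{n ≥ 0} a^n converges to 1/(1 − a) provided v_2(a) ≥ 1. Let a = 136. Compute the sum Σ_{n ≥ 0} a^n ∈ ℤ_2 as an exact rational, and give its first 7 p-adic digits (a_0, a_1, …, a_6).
Σ a^n = 1/(1 − a) = -1/135;  first 7 digits = (1, 0, 0, 1, 0, 0, 1)

v_2(a) = 3 ≥ 1, so the series converges in ℤ_2 to 1/(1 − a) = 1/(1 − 136) = -1/135. Expand this rational in ℤ_2: compute digits iteratively via d_i = x_i mod 2, x_{i+1} = (x_i − d_i)/2. The first 7 digits are (1, 0, 0, 1, 0, 0, 1).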